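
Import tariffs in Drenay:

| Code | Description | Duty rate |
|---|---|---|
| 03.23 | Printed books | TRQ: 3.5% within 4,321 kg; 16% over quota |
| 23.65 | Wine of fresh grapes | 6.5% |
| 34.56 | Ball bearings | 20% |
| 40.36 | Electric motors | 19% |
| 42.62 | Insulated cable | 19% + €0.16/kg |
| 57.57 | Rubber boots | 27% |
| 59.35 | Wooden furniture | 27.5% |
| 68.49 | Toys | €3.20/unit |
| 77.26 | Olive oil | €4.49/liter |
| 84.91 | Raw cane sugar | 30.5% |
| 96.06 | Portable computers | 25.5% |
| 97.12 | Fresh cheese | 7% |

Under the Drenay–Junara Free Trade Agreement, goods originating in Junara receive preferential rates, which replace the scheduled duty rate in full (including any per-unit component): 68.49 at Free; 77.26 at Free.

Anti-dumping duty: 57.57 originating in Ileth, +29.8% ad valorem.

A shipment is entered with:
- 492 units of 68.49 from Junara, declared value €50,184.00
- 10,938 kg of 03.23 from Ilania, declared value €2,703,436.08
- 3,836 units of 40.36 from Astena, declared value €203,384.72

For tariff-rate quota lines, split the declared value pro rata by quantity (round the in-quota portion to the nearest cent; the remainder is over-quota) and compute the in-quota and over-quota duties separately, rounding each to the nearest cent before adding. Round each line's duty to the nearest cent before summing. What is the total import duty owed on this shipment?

€337,695.58

Line 1 (68.49, Junara, 492 units, €50,184.00):
Base rate for 68.49 is €3.20/unit.
Origin Junara qualifies under the Drenay–Junara agreement and 68.49 is covered: preferential rate Free applies instead.
Duty = €50,184.00 × 0% = €0.00.
Line 2 (03.23, Ilania, 10,938 kg, €2,703,436.08):
Code 03.23 is under a tariff-rate quota (threshold 4,321 kg). In-quota: 4,321 kg at 3.5%; over-quota: 6,617 kg at 16%.
Pro-rata value split: in-quota = €2,703,436.08 × 4,321/10,938 = €1,067,978.36; over-quota = €2,703,436.08 − €1,067,978.36 = €1,635,457.72.
In-quota duty = €1,067,978.36 × 3.5% = €37,379.24. Over-quota duty = €1,635,457.72 × 16% = €261,673.24.
Line duty = €37,379.24 + €261,673.24 = €299,052.48.
Line 3 (40.36, Astena, 3,836 units, €203,384.72):
Base rate for 40.36 is 19%.
Duty = €203,384.72 × 19% = €38,643.10.
Total = €0.00 + €299,052.48 + €38,643.10 = €337,695.58.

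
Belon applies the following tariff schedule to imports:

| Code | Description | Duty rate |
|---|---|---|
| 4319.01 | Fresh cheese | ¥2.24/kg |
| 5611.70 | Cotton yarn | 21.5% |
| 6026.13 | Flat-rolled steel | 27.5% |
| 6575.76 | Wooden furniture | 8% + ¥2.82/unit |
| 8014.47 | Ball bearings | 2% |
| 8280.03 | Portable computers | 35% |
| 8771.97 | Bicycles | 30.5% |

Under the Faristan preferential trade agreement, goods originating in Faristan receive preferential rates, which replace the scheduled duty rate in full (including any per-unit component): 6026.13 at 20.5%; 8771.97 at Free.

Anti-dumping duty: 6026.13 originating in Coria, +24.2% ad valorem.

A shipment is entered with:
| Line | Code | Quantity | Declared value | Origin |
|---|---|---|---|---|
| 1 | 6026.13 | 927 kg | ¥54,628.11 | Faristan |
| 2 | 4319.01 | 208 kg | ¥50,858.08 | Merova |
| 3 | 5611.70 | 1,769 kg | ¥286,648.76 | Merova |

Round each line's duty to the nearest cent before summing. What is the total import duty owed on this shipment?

Line 1 (6026.13, Faristan, 927 kg, ¥54,628.11):
Base rate for 6026.13 is 27.5%.
Origin Faristan qualifies under the Belon–Faristan agreement and 6026.13 is covered: preferential rate 20.5% applies instead.
The additional-duty order on 6026.13 targets Coria, not Faristan; it does not apply.
Duty = ¥54,628.11 × 20.5% = ¥11,198.76.
Line 2 (4319.01, Merova, 208 kg, ¥50,858.08):
Base rate for 4319.01 is ¥2.24/kg.
Duty = 208 × ¥2.24 = ¥465.92.
Line 3 (5611.70, Merova, 1,769 kg, ¥286,648.76):
Base rate for 5611.70 is 21.5%.
Duty = ¥286,648.76 × 21.5% = ¥61,629.48.
Total = ¥11,198.76 + ¥465.92 + ¥61,629.48 = ¥73,294.16.

¥73,294.16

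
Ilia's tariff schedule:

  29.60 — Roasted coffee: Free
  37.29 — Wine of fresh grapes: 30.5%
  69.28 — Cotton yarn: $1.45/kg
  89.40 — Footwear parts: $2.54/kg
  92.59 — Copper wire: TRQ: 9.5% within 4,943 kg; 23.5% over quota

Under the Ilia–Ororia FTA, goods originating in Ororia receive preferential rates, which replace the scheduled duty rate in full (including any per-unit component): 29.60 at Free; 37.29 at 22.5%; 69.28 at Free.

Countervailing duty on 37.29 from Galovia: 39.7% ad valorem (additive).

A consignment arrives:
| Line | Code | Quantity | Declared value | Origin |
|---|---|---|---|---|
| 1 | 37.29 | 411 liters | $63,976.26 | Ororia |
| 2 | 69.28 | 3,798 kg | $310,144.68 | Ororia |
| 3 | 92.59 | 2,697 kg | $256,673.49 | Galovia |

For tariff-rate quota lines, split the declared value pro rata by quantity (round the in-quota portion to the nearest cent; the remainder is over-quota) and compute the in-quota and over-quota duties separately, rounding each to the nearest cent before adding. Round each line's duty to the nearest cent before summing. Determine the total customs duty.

$38,778.64

Line 1 (37.29, Ororia, 411 liters, $63,976.26):
Base rate for 37.29 is 30.5%.
Origin Ororia qualifies under the Ilia–Ororia agreement and 37.29 is covered: preferential rate 22.5% applies instead.
The additional-duty order on 37.29 targets Galovia, not Ororia; it does not apply.
Duty = $63,976.26 × 22.5% = $14,394.66.
Line 2 (69.28, Ororia, 3,798 kg, $310,144.68):
Base rate for 69.28 is $1.45/kg.
Origin Ororia qualifies under the Ilia–Ororia agreement and 69.28 is covered: preferential rate Free applies instead.
Duty = $310,144.68 × 0% = $0.00.
Line 3 (92.59, Galovia, 2,697 kg, $256,673.49):
Code 92.59 is under a tariff-rate quota (threshold 4,943 kg). Quantity 2,697 kg is within the quota, so the in-quota rate 9.5% applies to the full value.
Duty = $256,673.49 × 9.5% = $24,383.98.
Total = $14,394.66 + $0.00 + $24,383.98 = $38,778.64.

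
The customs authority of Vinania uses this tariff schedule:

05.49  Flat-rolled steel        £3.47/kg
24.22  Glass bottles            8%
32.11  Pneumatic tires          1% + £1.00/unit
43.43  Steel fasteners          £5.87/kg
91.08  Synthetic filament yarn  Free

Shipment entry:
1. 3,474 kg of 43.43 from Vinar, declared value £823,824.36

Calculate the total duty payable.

£20,392.38

Line 1 (43.43, Vinar, 3,474 kg, £823,824.36):
Base rate for 43.43 is £5.87/kg.
Duty = 3,474 × £5.87 = £20,392.38.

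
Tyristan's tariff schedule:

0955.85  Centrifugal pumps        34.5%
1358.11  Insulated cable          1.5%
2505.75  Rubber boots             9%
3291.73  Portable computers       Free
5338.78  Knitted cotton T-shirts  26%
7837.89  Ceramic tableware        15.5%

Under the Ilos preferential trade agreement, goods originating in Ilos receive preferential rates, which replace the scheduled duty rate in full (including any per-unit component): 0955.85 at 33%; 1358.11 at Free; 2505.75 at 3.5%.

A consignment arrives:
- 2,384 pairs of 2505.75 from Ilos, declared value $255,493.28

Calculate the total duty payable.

$8,942.26

Line 1 (2505.75, Ilos, 2,384 pairs, $255,493.28):
Base rate for 2505.75 is 9%.
Origin Ilos qualifies under the Tyristan–Ilos agreement and 2505.75 is covered: preferential rate 3.5% applies instead.
Duty = $255,493.28 × 3.5% = $8,942.26.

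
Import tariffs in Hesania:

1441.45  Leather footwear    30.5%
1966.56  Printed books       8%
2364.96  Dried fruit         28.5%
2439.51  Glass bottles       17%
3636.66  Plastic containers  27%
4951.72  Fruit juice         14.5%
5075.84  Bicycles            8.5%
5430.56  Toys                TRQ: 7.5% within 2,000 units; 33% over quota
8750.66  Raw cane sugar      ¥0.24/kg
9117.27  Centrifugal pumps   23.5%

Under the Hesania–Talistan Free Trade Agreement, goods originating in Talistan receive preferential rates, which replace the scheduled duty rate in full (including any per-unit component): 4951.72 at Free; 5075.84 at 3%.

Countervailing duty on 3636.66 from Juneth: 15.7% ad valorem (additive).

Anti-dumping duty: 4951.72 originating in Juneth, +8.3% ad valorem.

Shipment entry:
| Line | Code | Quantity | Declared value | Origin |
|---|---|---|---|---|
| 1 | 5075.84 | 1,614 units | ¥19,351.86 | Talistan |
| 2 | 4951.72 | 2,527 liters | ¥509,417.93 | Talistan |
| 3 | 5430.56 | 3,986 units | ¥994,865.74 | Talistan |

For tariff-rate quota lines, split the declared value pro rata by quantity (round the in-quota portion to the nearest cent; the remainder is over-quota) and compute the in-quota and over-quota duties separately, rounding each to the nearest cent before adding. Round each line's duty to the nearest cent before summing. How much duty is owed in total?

Line 1 (5075.84, Talistan, 1,614 units, ¥19,351.86):
Base rate for 5075.84 is 8.5%.
Origin Talistan qualifies under the Hesania–Talistan agreement and 5075.84 is covered: preferential rate 3% applies instead.
Duty = ¥19,351.86 × 3% = ¥580.56.
Line 2 (4951.72, Talistan, 2,527 liters, ¥509,417.93):
Base rate for 4951.72 is 14.5%.
Origin Talistan qualifies under the Hesania–Talistan agreement and 4951.72 is covered: preferential rate Free applies instead.
The additional-duty order on 4951.72 targets Juneth, not Talistan; it does not apply.
Duty = ¥509,417.93 × 0% = ¥0.00.
Line 3 (5430.56, Talistan, 3,986 units, ¥994,865.74):
Code 5430.56 is under a tariff-rate quota (threshold 2,000 units). In-quota: 2,000 units at 7.5%; over-quota: 1,986 units at 33%.
Pro-rata value split: in-quota = ¥994,865.74 × 2,000/3,986 = ¥499,180.00; over-quota = ¥994,865.74 − ¥499,180.00 = ¥495,685.74.
In-quota duty = ¥499,180.00 × 7.5% = ¥37,438.50. Over-quota duty = ¥495,685.74 × 33% = ¥163,576.29.
Line duty = ¥37,438.50 + ¥163,576.29 = ¥201,014.79.
Total = ¥580.56 + ¥0.00 + ¥201,014.79 = ¥201,595.35.

¥201,595.35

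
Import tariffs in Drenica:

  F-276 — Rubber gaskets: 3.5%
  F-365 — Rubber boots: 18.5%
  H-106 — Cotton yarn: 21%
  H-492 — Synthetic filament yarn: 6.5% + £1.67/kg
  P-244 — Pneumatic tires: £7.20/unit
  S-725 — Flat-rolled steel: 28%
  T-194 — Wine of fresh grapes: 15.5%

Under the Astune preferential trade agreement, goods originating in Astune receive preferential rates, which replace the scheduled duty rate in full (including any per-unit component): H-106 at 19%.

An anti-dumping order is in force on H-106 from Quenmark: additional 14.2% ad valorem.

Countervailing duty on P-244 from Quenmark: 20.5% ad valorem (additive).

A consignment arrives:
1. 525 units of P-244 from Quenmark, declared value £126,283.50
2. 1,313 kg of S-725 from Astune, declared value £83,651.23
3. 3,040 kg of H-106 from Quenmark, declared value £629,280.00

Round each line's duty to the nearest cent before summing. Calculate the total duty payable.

£274,597.02

Line 1 (P-244, Quenmark, 525 units, £126,283.50):
Base rate for P-244 is £7.20/unit.
Additional duty on P-244 from Quenmark: +20.5% ad valorem. Applied ad valorem rate = 20.5%.
Duty = £126,283.50 × 20.5% + 525 × £7.20 = £29,668.12.
Line 2 (S-725, Astune, 1,313 kg, £83,651.23):
Base rate for S-725 is 28%.
Origin Astune is the FTA partner but S-725 is not on the preference list; base rate stands.
Duty = £83,651.23 × 28% = £23,422.34.
Line 3 (H-106, Quenmark, 3,040 kg, £629,280.00):
Base rate for H-106 is 21%.
H-106 has an FTA preferential rate, but origin Quenmark is not Astune; base rate stands.
Additional duty on H-106 from Quenmark: +14.2%. Applied ad valorem rate: 21% + 14.2% = 35.2%.
Duty = £629,280.00 × 35.2% = £221,506.56.
Total = £29,668.12 + £23,422.34 + £221,506.56 = £274,597.02.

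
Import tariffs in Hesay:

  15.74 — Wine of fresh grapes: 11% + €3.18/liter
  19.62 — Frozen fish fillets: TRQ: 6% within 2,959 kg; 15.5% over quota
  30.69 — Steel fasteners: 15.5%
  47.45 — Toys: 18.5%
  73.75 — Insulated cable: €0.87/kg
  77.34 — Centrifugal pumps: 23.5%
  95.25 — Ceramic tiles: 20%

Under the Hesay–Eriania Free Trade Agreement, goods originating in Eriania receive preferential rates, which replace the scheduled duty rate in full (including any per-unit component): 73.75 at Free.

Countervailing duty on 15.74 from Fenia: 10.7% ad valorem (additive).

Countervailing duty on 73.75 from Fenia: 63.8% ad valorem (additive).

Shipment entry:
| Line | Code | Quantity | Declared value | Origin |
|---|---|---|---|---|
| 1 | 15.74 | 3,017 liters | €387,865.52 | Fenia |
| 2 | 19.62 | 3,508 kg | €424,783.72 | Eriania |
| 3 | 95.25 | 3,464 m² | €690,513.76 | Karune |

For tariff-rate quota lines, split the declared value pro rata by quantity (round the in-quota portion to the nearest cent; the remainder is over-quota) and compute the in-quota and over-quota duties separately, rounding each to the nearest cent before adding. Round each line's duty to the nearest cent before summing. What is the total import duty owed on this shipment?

Line 1 (15.74, Fenia, 3,017 liters, €387,865.52):
Base rate for 15.74 is 11% + €3.18/liter.
Additional duty on 15.74 from Fenia: +10.7%. Applied ad valorem rate: 11% + 10.7% = 21.7%.
Duty = €387,865.52 × 21.7% + 3,017 × €3.18 = €93,760.88.
Line 2 (19.62, Eriania, 3,508 kg, €424,783.72):
Code 19.62 is under a tariff-rate quota (threshold 2,959 kg). In-quota: 2,959 kg at 6%; over-quota: 549 kg at 15.5%.
Pro-rata value split: in-quota = €424,783.72 × 2,959/3,508 = €358,305.31; over-quota = €424,783.72 − €358,305.31 = €66,478.41.
In-quota duty = €358,305.31 × 6% = €21,498.32. Over-quota duty = €66,478.41 × 15.5% = €10,304.15.
Line duty = €21,498.32 + €10,304.15 = €31,802.47.
Line 3 (95.25, Karune, 3,464 m², €690,513.76):
Base rate for 95.25 is 20%.
Duty = €690,513.76 × 20% = €138,102.75.
Total = €93,760.88 + €31,802.47 + €138,102.75 = €263,666.10.

€263,666.10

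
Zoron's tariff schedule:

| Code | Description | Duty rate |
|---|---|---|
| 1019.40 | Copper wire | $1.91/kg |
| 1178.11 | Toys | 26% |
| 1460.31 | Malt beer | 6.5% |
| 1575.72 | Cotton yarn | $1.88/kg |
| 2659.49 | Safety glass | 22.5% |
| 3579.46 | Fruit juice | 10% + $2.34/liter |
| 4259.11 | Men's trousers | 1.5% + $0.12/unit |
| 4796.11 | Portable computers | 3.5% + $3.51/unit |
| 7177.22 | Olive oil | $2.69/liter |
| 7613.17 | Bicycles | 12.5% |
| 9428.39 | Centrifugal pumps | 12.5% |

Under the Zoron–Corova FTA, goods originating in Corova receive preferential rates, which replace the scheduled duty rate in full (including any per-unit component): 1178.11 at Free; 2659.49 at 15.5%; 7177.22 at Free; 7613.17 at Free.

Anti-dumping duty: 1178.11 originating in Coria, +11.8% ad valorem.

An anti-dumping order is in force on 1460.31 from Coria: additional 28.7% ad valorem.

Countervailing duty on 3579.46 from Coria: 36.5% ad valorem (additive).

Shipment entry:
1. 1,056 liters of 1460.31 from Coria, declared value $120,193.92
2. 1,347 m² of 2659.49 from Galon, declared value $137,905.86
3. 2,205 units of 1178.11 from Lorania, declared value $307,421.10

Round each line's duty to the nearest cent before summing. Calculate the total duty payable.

$153,266.57

Line 1 (1460.31, Coria, 1,056 liters, $120,193.92):
Base rate for 1460.31 is 6.5%.
Additional duty on 1460.31 from Coria: +28.7%. Applied ad valorem rate: 6.5% + 28.7% = 35.2%.
Duty = $120,193.92 × 35.2% = $42,308.26.
Line 2 (2659.49, Galon, 1,347 m², $137,905.86):
Base rate for 2659.49 is 22.5%.
2659.49 has an FTA preferential rate, but origin Galon is not Corova; base rate stands.
Duty = $137,905.86 × 22.5% = $31,028.82.
Line 3 (1178.11, Lorania, 2,205 units, $307,421.10):
Base rate for 1178.11 is 26%.
1178.11 has an FTA preferential rate, but origin Lorania is not Corova; base rate stands.
The additional-duty order on 1178.11 targets Coria, not Lorania; it does not apply.
Duty = $307,421.10 × 26% = $79,929.49.
Total = $42,308.26 + $31,028.82 + $79,929.49 = $153,266.57.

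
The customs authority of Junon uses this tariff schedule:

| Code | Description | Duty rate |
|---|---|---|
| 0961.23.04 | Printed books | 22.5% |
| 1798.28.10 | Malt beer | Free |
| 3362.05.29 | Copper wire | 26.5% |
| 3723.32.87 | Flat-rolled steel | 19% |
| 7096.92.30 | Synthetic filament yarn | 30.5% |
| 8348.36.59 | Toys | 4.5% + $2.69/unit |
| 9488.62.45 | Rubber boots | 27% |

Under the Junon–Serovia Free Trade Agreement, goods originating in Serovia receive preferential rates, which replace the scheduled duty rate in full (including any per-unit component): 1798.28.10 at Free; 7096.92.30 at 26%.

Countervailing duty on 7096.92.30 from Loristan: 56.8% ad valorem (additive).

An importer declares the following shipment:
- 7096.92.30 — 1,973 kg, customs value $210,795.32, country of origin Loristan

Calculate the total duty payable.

Line 1 (7096.92.30, Loristan, 1,973 kg, $210,795.32):
Base rate for 7096.92.30 is 30.5%.
7096.92.30 has an FTA preferential rate, but origin Loristan is not Serovia; base rate stands.
Additional duty on 7096.92.30 from Loristan: +56.8%. Applied ad valorem rate: 30.5% + 56.8% = 87.3%.
Duty = $210,795.32 × 87.3% = $184,024.31.

$184,024.31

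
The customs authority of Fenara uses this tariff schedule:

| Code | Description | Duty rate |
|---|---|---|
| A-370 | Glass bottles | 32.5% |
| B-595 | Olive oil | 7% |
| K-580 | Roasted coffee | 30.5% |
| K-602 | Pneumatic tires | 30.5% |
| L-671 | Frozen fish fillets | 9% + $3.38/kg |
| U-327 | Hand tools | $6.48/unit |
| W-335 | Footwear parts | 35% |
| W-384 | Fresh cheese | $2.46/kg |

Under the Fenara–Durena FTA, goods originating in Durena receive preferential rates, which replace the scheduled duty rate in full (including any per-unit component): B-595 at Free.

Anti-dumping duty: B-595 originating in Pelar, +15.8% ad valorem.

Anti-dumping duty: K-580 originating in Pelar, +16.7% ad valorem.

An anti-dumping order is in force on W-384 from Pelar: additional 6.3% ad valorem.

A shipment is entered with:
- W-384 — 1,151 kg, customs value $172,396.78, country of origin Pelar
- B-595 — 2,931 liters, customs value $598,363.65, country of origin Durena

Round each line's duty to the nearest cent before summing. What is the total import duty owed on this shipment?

Line 1 (W-384, Pelar, 1,151 kg, $172,396.78):
Base rate for W-384 is $2.46/kg.
Additional duty on W-384 from Pelar: +6.3% ad valorem. Applied ad valorem rate = 6.3%.
Duty = $172,396.78 × 6.3% + 1,151 × $2.46 = $13,692.46.
Line 2 (B-595, Durena, 2,931 liters, $598,363.65):
Base rate for B-595 is 7%.
Origin Durena qualifies under the Fenara–Durena agreement and B-595 is covered: preferential rate Free applies instead.
The additional-duty order on B-595 targets Pelar, not Durena; it does not apply.
Duty = $598,363.65 × 0% = $0.00.
Total = $13,692.46 + $0.00 = $13,692.46.

$13,692.46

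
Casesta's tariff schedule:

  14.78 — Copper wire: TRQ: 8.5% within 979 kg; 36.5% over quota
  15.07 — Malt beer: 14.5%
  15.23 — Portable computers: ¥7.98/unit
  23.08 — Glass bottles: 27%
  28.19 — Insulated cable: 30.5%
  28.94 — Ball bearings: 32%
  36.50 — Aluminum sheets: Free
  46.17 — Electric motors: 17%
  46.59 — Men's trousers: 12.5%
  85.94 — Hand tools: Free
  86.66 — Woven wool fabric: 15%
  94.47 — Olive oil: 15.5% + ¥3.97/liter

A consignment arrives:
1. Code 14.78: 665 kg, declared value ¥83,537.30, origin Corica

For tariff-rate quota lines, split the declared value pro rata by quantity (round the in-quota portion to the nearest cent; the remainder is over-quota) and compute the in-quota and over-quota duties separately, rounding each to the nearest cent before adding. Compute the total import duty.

¥7,100.67

Line 1 (14.78, Corica, 665 kg, ¥83,537.30):
Code 14.78 is under a tariff-rate quota (threshold 979 kg). Quantity 665 kg is within the quota, so the in-quota rate 8.5% applies to the full value.
Duty = ¥83,537.30 × 8.5% = ¥7,100.67.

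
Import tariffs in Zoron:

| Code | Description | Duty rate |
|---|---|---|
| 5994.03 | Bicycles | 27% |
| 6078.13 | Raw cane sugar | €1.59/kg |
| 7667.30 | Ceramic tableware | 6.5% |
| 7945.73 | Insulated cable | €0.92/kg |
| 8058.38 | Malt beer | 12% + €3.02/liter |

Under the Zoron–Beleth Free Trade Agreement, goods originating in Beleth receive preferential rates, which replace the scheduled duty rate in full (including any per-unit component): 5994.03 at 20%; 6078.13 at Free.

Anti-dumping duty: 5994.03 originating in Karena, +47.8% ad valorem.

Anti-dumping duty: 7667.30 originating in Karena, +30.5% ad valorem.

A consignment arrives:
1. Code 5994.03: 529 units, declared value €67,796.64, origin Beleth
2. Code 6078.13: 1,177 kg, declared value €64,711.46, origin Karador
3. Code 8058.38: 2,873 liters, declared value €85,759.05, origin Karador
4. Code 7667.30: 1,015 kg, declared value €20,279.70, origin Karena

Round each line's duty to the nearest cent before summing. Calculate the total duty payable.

€41,901.80

Line 1 (5994.03, Beleth, 529 units, €67,796.64):
Base rate for 5994.03 is 27%.
Origin Beleth qualifies under the Zoron–Beleth agreement and 5994.03 is covered: preferential rate 20% applies instead.
The additional-duty order on 5994.03 targets Karena, not Beleth; it does not apply.
Duty = €67,796.64 × 20% = €13,559.33.
Line 2 (6078.13, Karador, 1,177 kg, €64,711.46):
Base rate for 6078.13 is €1.59/kg.
6078.13 has an FTA preferential rate, but origin Karador is not Beleth; base rate stands.
Duty = 1,177 × €1.59 = €1,871.43.
Line 3 (8058.38, Karador, 2,873 liters, €85,759.05):
Base rate for 8058.38 is 12% + €3.02/liter.
Duty = €85,759.05 × 12% + 2,873 × €3.02 = €18,967.55.
Line 4 (7667.30, Karena, 1,015 kg, €20,279.70):
Base rate for 7667.30 is 6.5%.
Additional duty on 7667.30 from Karena: +30.5%. Applied ad valorem rate: 6.5% + 30.5% = 37%.
Duty = €20,279.70 × 37% = €7,503.49.
Total = €13,559.33 + €1,871.43 + €18,967.55 + €7,503.49 = €41,901.80.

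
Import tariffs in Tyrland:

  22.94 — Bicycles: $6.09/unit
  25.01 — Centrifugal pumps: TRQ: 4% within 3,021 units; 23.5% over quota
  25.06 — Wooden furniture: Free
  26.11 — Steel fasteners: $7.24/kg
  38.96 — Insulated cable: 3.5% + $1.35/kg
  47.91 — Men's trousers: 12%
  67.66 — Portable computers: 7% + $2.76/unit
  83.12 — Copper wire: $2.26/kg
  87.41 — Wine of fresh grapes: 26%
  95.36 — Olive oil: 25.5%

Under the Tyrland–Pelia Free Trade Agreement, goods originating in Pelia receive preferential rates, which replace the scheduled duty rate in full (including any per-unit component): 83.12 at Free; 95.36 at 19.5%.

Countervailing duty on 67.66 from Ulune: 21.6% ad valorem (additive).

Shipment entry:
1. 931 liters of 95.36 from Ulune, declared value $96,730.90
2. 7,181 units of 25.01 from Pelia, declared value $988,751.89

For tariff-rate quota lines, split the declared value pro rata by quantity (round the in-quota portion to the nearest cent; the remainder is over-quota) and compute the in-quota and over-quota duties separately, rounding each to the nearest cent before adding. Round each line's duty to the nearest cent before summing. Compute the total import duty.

Line 1 (95.36, Ulune, 931 liters, $96,730.90):
Base rate for 95.36 is 25.5%.
95.36 has an FTA preferential rate, but origin Ulune is not Pelia; base rate stands.
Duty = $96,730.90 × 25.5% = $24,666.38.
Line 2 (25.01, Pelia, 7,181 units, $988,751.89):
Code 25.01 is under a tariff-rate quota (threshold 3,021 units). In-quota: 3,021 units at 4%; over-quota: 4,160 units at 23.5%.
Pro-rata value split: in-quota = $988,751.89 × 3,021/7,181 = $415,961.49; over-quota = $988,751.89 − $415,961.49 = $572,790.40.
In-quota duty = $415,961.49 × 4% = $16,638.46. Over-quota duty = $572,790.40 × 23.5% = $134,605.74.
Line duty = $16,638.46 + $134,605.74 = $151,244.20.
Total = $24,666.38 + $151,244.20 = $175,910.58.

$175,910.58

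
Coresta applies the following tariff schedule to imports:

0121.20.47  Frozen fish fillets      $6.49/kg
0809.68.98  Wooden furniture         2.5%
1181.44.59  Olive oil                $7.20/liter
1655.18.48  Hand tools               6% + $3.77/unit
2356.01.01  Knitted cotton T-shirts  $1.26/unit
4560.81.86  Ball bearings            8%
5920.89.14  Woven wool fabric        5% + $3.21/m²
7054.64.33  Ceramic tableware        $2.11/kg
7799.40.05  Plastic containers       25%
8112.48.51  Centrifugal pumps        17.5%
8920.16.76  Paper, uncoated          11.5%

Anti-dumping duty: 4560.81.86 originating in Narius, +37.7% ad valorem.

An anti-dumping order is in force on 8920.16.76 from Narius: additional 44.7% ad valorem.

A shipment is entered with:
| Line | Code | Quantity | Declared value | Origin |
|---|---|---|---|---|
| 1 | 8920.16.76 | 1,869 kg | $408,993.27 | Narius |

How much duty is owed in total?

$229,854.22

Line 1 (8920.16.76, Narius, 1,869 kg, $408,993.27):
Base rate for 8920.16.76 is 11.5%.
Additional duty on 8920.16.76 from Narius: +44.7%. Applied ad valorem rate: 11.5% + 44.7% = 56.2%.
Duty = $408,993.27 × 56.2% = $229,854.22.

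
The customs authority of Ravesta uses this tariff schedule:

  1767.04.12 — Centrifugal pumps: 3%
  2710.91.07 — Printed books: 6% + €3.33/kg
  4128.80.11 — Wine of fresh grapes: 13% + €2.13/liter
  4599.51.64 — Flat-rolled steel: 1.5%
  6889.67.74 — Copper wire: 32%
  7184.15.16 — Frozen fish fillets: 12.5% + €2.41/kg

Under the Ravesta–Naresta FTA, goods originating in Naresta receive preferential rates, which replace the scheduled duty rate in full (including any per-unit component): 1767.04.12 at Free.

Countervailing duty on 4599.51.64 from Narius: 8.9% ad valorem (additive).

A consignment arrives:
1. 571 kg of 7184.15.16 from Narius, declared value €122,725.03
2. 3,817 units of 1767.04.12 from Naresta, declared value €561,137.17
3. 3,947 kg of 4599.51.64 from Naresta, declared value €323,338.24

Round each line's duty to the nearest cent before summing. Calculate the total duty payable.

Line 1 (7184.15.16, Narius, 571 kg, €122,725.03):
Base rate for 7184.15.16 is 12.5% + €2.41/kg.
Duty = €122,725.03 × 12.5% + 571 × €2.41 = €16,716.74.
Line 2 (1767.04.12, Naresta, 3,817 units, €561,137.17):
Base rate for 1767.04.12 is 3%.
Origin Naresta qualifies under the Ravesta–Naresta agreement and 1767.04.12 is covered: preferential rate Free applies instead.
Duty = €561,137.17 × 0% = €0.00.
Line 3 (4599.51.64, Naresta, 3,947 kg, €323,338.24):
Base rate for 4599.51.64 is 1.5%.
Origin Naresta is the FTA partner but 4599.51.64 is not on the preference list; base rate stands.
The additional-duty order on 4599.51.64 targets Narius, not Naresta; it does not apply.
Duty = €323,338.24 × 1.5% = €4,850.07.
Total = €16,716.74 + €0.00 + €4,850.07 = €21,566.81.

€21,566.81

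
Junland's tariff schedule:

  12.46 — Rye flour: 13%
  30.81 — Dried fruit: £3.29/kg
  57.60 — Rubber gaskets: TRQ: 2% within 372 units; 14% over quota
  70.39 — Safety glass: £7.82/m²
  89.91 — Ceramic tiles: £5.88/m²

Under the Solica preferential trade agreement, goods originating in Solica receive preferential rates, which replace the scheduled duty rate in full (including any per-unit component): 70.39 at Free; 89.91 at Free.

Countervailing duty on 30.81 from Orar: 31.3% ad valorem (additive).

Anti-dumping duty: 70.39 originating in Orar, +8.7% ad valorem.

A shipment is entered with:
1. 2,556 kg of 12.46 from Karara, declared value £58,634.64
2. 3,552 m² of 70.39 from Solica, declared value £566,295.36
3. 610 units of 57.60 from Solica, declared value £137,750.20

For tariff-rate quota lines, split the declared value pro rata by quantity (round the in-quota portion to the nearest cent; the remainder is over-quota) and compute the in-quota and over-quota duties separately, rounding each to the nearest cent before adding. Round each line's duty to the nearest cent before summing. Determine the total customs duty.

£16,826.92

Line 1 (12.46, Karara, 2,556 kg, £58,634.64):
Base rate for 12.46 is 13%.
Duty = £58,634.64 × 13% = £7,622.50.
Line 2 (70.39, Solica, 3,552 m², £566,295.36):
Base rate for 70.39 is £7.82/m².
Origin Solica qualifies under the Junland–Solica agreement and 70.39 is covered: preferential rate Free applies instead.
The additional-duty order on 70.39 targets Orar, not Solica; it does not apply.
Duty = £566,295.36 × 0% = £0.00.
Line 3 (57.60, Solica, 610 units, £137,750.20):
Code 57.60 is under a tariff-rate quota (threshold 372 units). In-quota: 372 units at 2%; over-quota: 238 units at 14%.
Pro-rata value split: in-quota = £137,750.20 × 372/610 = £84,005.04; over-quota = £137,750.20 − £84,005.04 = £53,745.16.
In-quota duty = £84,005.04 × 2% = £1,680.10. Over-quota duty = £53,745.16 × 14% = £7,524.32.
Line duty = £1,680.10 + £7,524.32 = £9,204.42.
Total = £7,622.50 + £0.00 + £9,204.42 = £16,826.92.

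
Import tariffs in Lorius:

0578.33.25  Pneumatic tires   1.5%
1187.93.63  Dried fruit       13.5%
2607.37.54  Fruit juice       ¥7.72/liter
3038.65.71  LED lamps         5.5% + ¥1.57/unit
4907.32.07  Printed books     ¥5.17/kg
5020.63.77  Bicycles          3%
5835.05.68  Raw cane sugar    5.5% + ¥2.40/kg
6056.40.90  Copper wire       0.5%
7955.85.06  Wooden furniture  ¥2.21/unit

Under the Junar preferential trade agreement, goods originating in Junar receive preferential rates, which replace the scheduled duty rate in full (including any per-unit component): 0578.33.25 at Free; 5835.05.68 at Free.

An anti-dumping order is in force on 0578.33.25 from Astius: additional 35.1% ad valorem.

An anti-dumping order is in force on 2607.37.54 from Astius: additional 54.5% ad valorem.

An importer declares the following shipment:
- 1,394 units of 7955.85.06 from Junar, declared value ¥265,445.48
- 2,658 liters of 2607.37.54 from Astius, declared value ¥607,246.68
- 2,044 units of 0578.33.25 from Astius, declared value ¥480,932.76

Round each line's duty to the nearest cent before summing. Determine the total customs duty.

Line 1 (7955.85.06, Junar, 1,394 units, ¥265,445.48):
Base rate for 7955.85.06 is ¥2.21/unit.
Origin Junar is the FTA partner but 7955.85.06 is not on the preference list; base rate stands.
Duty = 1,394 × ¥2.21 = ¥3,080.74.
Line 2 (2607.37.54, Astius, 2,658 liters, ¥607,246.68):
Base rate for 2607.37.54 is ¥7.72/liter.
Additional duty on 2607.37.54 from Astius: +54.5% ad valorem. Applied ad valorem rate = 54.5%.
Duty = ¥607,246.68 × 54.5% + 2,658 × ¥7.72 = ¥351,469.20.
Line 3 (0578.33.25, Astius, 2,044 units, ¥480,932.76):
Base rate for 0578.33.25 is 1.5%.
0578.33.25 has an FTA preferential rate, but origin Astius is not Junar; base rate stands.
Additional duty on 0578.33.25 from Astius: +35.1%. Applied ad valorem rate: 1.5% + 35.1% = 36.6%.
Duty = ¥480,932.76 × 36.6% = ¥176,021.39.
Total = ¥3,080.74 + ¥351,469.20 + ¥176,021.39 = ¥530,571.33.

¥530,571.33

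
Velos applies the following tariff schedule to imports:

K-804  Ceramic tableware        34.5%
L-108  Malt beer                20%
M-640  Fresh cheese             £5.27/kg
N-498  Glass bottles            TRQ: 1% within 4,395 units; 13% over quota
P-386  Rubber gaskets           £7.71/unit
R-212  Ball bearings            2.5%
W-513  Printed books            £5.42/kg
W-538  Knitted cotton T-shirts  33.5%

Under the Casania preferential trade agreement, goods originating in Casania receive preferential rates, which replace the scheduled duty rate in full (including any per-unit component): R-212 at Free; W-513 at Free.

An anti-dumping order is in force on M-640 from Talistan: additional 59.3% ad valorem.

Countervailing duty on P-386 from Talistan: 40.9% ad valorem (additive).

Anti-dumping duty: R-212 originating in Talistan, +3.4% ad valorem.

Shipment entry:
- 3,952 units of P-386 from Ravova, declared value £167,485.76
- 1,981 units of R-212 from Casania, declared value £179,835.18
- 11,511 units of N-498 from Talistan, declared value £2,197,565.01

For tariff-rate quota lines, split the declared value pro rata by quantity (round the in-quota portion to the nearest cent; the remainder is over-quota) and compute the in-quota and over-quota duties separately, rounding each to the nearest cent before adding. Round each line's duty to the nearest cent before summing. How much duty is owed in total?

£215,467.43

Line 1 (P-386, Ravova, 3,952 units, £167,485.76):
Base rate for P-386 is £7.71/unit.
The additional-duty order on P-386 targets Talistan, not Ravova; it does not apply.
Duty = 3,952 × £7.71 = £30,469.92.
Line 2 (R-212, Casania, 1,981 units, £179,835.18):
Base rate for R-212 is 2.5%.
Origin Casania qualifies under the Velos–Casania agreement and R-212 is covered: preferential rate Free applies instead.
The additional-duty order on R-212 targets Talistan, not Casania; it does not apply.
Duty = £179,835.18 × 0% = £0.00.
Line 3 (N-498, Talistan, 11,511 units, £2,197,565.01):
Code N-498 is under a tariff-rate quota (threshold 4,395 units). In-quota: 4,395 units at 1%; over-quota: 7,116 units at 13%.
Pro-rata value split: in-quota = £2,197,565.01 × 4,395/11,511 = £839,049.45; over-quota = £2,197,565.01 − £839,049.45 = £1,358,515.56.
In-quota duty = £839,049.45 × 1% = £8,390.49. Over-quota duty = £1,358,515.56 × 13% = £176,607.02.
Line duty = £8,390.49 + £176,607.02 = £184,997.51.
Total = £30,469.92 + £0.00 + £184,997.51 = £215,467.43.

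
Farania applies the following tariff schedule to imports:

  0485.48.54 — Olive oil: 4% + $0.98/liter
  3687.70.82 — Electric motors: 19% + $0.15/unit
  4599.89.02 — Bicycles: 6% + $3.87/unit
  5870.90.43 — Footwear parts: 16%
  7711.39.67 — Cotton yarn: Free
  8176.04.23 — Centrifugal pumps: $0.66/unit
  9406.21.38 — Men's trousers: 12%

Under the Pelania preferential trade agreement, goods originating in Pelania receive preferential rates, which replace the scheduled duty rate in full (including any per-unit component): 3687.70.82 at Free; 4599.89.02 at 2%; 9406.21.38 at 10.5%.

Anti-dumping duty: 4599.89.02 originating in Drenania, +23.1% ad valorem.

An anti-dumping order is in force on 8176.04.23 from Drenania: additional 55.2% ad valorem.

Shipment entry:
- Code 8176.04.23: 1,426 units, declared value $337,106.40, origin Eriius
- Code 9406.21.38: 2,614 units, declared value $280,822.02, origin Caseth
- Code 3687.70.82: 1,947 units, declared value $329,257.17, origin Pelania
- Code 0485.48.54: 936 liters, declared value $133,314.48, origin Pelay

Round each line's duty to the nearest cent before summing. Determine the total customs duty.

$40,889.66

Line 1 (8176.04.23, Eriius, 1,426 units, $337,106.40):
Base rate for 8176.04.23 is $0.66/unit.
The additional-duty order on 8176.04.23 targets Drenania, not Eriius; it does not apply.
Duty = 1,426 × $0.66 = $941.16.
Line 2 (9406.21.38, Caseth, 2,614 units, $280,822.02):
Base rate for 9406.21.38 is 12%.
9406.21.38 has an FTA preferential rate, but origin Caseth is not Pelania; base rate stands.
Duty = $280,822.02 × 12% = $33,698.64.
Line 3 (3687.70.82, Pelania, 1,947 units, $329,257.17):
Base rate for 3687.70.82 is 19% + $0.15/unit.
Origin Pelania qualifies under the Farania–Pelania agreement and 3687.70.82 is covered: preferential rate Free applies instead.
Duty = $329,257.17 × 0% = $0.00.
Line 4 (0485.48.54, Pelay, 936 liters, $133,314.48):
Base rate for 0485.48.54 is 4% + $0.98/liter.
Duty = $133,314.48 × 4% + 936 × $0.98 = $6,249.86.
Total = $941.16 + $33,698.64 + $0.00 + $6,249.86 = $40,889.66.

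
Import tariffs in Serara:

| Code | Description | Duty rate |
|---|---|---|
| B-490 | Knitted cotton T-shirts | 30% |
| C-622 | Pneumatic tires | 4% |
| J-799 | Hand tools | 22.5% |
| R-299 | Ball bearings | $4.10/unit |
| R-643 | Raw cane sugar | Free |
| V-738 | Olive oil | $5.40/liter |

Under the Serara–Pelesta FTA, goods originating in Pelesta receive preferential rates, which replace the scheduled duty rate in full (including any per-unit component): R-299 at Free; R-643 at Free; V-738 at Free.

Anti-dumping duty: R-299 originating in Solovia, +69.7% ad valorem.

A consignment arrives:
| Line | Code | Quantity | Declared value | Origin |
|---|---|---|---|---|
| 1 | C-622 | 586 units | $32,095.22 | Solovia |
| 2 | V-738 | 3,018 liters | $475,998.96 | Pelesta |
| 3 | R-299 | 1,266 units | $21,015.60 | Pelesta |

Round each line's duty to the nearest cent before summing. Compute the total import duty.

Line 1 (C-622, Solovia, 586 units, $32,095.22):
Base rate for C-622 is 4%.
Duty = $32,095.22 × 4% = $1,283.81.
Line 2 (V-738, Pelesta, 3,018 liters, $475,998.96):
Base rate for V-738 is $5.40/liter.
Origin Pelesta qualifies under the Serara–Pelesta agreement and V-738 is covered: preferential rate Free applies instead.
Duty = $475,998.96 × 0% = $0.00.
Line 3 (R-299, Pelesta, 1,266 units, $21,015.60):
Base rate for R-299 is $4.10/unit.
Origin Pelesta qualifies under the Serara–Pelesta agreement and R-299 is covered: preferential rate Free applies instead.
The additional-duty order on R-299 targets Solovia, not Pelesta; it does not apply.
Duty = $21,015.60 × 0% = $0.00.
Total = $1,283.81 + $0.00 + $0.00 = $1,283.81.

$1,283.81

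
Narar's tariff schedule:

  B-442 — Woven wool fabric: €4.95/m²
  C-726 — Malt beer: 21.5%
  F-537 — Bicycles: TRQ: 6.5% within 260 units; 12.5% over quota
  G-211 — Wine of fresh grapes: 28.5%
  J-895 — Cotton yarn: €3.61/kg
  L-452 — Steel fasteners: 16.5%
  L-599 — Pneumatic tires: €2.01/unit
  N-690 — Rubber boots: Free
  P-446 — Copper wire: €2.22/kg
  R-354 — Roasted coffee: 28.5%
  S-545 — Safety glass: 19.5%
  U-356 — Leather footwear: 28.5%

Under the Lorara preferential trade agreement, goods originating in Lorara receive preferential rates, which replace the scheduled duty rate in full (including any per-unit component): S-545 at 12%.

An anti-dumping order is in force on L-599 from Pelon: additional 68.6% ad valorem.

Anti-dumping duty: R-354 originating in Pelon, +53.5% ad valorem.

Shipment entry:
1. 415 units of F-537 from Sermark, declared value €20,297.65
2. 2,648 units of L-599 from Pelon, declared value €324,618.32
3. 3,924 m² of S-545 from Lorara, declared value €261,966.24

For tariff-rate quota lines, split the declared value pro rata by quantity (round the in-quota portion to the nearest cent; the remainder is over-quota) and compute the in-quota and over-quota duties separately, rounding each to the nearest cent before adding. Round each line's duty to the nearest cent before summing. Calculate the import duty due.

Line 1 (F-537, Sermark, 415 units, €20,297.65):
Code F-537 is under a tariff-rate quota (threshold 260 units). In-quota: 260 units at 6.5%; over-quota: 155 units at 12.5%.
Pro-rata value split: in-quota = €20,297.65 × 260/415 = €12,716.60; over-quota = €20,297.65 − €12,716.60 = €7,581.05.
In-quota duty = €12,716.60 × 6.5% = €826.58. Over-quota duty = €7,581.05 × 12.5% = €947.63.
Line duty = €826.58 + €947.63 = €1,774.21.
Line 2 (L-599, Pelon, 2,648 units, €324,618.32):
Base rate for L-599 is €2.01/unit.
Additional duty on L-599 from Pelon: +68.6% ad valorem. Applied ad valorem rate = 68.6%.
Duty = €324,618.32 × 68.6% + 2,648 × €2.01 = €228,010.65.
Line 3 (S-545, Lorara, 3,924 m², €261,966.24):
Base rate for S-545 is 19.5%.
Origin Lorara qualifies under the Narar–Lorara agreement and S-545 is covered: preferential rate 12% applies instead.
Duty = €261,966.24 × 12% = €31,435.95.
Total = €1,774.21 + €228,010.65 + €31,435.95 = €261,220.81.

€261,220.81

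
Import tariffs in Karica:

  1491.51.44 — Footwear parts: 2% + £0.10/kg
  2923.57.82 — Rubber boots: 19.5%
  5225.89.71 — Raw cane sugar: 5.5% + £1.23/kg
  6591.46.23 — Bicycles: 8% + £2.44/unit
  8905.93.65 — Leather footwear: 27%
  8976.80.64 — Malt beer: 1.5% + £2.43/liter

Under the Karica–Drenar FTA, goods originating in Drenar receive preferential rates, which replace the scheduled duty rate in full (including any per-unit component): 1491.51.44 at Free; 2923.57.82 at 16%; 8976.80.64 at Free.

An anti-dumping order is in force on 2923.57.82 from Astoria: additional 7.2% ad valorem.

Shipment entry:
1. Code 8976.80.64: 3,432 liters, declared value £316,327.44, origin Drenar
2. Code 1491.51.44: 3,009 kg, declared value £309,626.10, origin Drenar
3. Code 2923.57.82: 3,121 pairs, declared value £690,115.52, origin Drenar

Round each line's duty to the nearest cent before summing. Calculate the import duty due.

Line 1 (8976.80.64, Drenar, 3,432 liters, £316,327.44):
Base rate for 8976.80.64 is 1.5% + £2.43/liter.
Origin Drenar qualifies under the Karica–Drenar agreement and 8976.80.64 is covered: preferential rate Free applies instead.
Duty = £316,327.44 × 0% = £0.00.
Line 2 (1491.51.44, Drenar, 3,009 kg, £309,626.10):
Base rate for 1491.51.44 is 2% + £0.10/kg.
Origin Drenar qualifies under the Karica–Drenar agreement and 1491.51.44 is covered: preferential rate Free applies instead.
Duty = £309,626.10 × 0% = £0.00.
Line 3 (2923.57.82, Drenar, 3,121 pairs, £690,115.52):
Base rate for 2923.57.82 is 19.5%.
Origin Drenar qualifies under the Karica–Drenar agreement and 2923.57.82 is covered: preferential rate 16% applies instead.
The additional-duty order on 2923.57.82 targets Astoria, not Drenar; it does not apply.
Duty = £690,115.52 × 16% = £110,418.48.
Total = £0.00 + £0.00 + £110,418.48 = £110,418.48.

£110,418.48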